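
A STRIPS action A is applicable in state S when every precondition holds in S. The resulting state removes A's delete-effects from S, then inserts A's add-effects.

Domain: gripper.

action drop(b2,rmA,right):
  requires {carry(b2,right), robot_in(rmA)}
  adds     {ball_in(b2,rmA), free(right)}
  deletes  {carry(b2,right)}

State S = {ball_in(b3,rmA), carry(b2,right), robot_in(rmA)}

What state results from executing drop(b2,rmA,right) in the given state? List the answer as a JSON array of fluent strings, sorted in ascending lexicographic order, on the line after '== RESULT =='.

Progress:
  pre ⊆ S: {carry(b2,right), robot_in(rmA)} ⊆ S  — applicable
  S \ del = {ball_in(b3,rmA), robot_in(rmA)}
  ∪ add   = {ball_in(b2,rmA), ball_in(b3,rmA), free(right), robot_in(rmA)}

== RESULT ==
["ball_in(b2,rmA)", "ball_in(b3,rmA)", "free(right)", "robot_in(rmA)"]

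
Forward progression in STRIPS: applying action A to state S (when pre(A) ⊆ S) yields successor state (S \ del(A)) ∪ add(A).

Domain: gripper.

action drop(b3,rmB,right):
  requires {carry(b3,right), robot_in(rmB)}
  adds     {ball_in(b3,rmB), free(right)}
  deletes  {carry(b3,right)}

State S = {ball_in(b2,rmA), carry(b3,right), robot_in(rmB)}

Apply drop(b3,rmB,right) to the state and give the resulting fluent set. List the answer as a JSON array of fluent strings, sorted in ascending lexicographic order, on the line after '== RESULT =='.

Progress:
  pre ⊆ S: {carry(b3,right), robot_in(rmB)} ⊆ S  — applicable
  S \ del = {ball_in(b2,rmA), robot_in(rmB)}
  ∪ add   = {ball_in(b2,rmA), ball_in(b3,rmB), free(right), robot_in(rmB)}

== RESULT ==
["ball_in(b2,rmA)", "ball_in(b3,rmB)", "free(right)", "robot_in(rmB)"]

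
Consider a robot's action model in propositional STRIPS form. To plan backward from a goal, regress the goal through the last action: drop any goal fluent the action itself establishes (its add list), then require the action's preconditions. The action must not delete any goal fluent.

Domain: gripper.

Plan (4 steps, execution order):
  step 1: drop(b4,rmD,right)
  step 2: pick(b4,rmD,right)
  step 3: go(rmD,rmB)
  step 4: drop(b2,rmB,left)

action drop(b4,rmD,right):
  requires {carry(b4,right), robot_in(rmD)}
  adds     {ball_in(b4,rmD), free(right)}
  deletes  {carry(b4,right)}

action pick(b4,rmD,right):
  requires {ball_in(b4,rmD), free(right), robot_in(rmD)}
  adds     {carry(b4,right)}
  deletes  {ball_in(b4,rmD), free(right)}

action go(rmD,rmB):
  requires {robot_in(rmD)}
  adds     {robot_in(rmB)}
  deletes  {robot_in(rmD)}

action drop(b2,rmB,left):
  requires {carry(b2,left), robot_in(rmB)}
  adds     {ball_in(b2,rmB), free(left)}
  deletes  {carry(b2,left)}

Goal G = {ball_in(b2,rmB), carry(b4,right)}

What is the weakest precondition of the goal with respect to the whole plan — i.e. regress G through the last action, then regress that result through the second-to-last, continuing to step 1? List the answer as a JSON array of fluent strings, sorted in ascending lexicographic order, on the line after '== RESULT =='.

Regress step by step:
  through step 4 (drop(b2,rmB,left)): drop {ball_in(b2,rmB)}, keep {carry(b4,right)}, require {carry(b2,left), robot_in(rmB)}
    → {carry(b2,left), carry(b4,right), robot_in(rmB)}
  through step 3 (go(rmD,rmB)): drop {robot_in(rmB)}, keep {carry(b2,left), carry(b4,right)}, require {robot_in(rmD)}
    → {carry(b2,left), carry(b4,right), robot_in(rmD)}
  through step 2 (pick(b4,rmD,right)): drop {carry(b4,right)}, keep {carry(b2,left), robot_in(rmD)}, require {ball_in(b4,rmD), free(right), robot_in(rmD)}
    → {ball_in(b4,rmD), carry(b2,left), free(right), robot_in(rmD)}
  through step 1 (drop(b4,rmD,right)): drop {ball_in(b4,rmD), free(right)}, keep {carry(b2,left), robot_in(rmD)}, require {carry(b4,right), robot_in(rmD)}
    → {carry(b2,left), carry(b4,right), robot_in(rmD)}

== RESULT ==
["carry(b2,left)", "carry(b4,right)", "robot_in(rmD)"]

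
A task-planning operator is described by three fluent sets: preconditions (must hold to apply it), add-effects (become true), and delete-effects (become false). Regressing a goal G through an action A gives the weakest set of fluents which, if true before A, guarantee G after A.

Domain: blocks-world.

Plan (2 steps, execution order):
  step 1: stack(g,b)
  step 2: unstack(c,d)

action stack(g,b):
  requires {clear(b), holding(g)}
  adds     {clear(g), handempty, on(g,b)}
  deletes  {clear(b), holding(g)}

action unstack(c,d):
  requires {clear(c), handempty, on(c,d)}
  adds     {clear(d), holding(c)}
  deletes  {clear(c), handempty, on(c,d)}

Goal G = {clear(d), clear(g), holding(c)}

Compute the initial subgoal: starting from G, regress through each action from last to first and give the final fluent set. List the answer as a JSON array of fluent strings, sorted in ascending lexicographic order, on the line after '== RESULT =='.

Work backward from the goal:
  through step 2 (unstack(c,d)): drop {clear(d), holding(c)}, keep {clear(g)}, require {clear(c), handempty, on(c,d)}
    → {clear(c), clear(g), handempty, on(c,d)}
  through step 1 (stack(g,b)): drop {clear(g), handempty}, keep {clear(c), on(c,d)}, require {clear(b), holding(g)}
    → {clear(b), clear(c), holding(g), on(c,d)}

== RESULT ==
["clear(b)", "clear(c)", "holding(g)", "on(c,d)"]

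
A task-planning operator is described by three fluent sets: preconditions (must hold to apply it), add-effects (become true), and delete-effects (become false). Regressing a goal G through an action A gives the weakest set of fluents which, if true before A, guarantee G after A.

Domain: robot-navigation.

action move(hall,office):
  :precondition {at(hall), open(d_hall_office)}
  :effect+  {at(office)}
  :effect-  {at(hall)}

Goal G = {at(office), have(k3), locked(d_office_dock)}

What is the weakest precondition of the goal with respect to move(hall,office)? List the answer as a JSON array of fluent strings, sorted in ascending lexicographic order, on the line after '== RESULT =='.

Regress:
  G ∩ del = {}  (empty — regression defined)
  G \ add = {at(office), have(k3), locked(d_office_dock)} \ {at(office)} = {have(k3), locked(d_office_dock)}
  ∪ pre   = {have(k3), locked(d_office_dock)} ∪ {at(hall), open(d_hall_office)}
          = {at(hall), have(k3), locked(d_office_dock), open(d_hall_office)}

== RESULT ==
["at(hall)", "have(k3)", "locked(d_office_dock)", "open(d_hall_office)"]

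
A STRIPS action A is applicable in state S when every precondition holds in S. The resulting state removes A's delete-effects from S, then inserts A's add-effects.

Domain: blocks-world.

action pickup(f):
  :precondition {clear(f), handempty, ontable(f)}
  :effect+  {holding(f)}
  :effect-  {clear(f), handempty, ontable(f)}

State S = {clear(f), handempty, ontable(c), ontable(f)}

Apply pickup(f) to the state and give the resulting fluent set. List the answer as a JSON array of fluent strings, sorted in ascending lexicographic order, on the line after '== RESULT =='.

Progress:
  pre ⊆ S: {clear(f), handempty, ontable(f)} ⊆ S  — applicable
  S \ del = {ontable(c)}
  ∪ add   = {holding(f), ontable(c)}

== RESULT ==
["holding(f)", "ontable(c)"]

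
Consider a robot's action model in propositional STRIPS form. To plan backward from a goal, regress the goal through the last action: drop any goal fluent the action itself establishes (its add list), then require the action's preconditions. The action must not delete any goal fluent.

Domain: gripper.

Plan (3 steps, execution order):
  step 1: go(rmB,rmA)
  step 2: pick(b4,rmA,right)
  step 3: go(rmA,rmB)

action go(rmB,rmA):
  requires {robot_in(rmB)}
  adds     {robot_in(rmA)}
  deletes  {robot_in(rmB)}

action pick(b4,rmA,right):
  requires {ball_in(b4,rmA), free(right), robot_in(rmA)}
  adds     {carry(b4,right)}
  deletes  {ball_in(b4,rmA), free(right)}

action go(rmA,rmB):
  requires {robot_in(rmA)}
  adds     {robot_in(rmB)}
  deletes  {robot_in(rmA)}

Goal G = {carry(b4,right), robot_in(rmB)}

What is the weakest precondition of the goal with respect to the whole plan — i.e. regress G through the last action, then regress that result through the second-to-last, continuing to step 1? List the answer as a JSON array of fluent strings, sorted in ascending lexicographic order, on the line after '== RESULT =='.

Regress step by step:
  through step 3 (go(rmA,rmB)): drop {robot_in(rmB)}, keep {carry(b4,right)}, require {robot_in(rmA)}
    → {carry(b4,right), robot_in(rmA)}
  through step 2 (pick(b4,rmA,right)): drop {carry(b4,right)}, keep {robot_in(rmA)}, require {ball_in(b4,rmA), free(right), robot_in(rmA)}
    → {ball_in(b4,rmA), free(right), robot_in(rmA)}
  through step 1 (go(rmB,rmA)): drop {robot_in(rmA)}, keep {ball_in(b4,rmA), free(right)}, require {robot_in(rmB)}
    → {ball_in(b4,rmA), free(right), robot_in(rmB)}

== RESULT ==
["ball_in(b4,rmA)", "free(right)", "robot_in(rmB)"]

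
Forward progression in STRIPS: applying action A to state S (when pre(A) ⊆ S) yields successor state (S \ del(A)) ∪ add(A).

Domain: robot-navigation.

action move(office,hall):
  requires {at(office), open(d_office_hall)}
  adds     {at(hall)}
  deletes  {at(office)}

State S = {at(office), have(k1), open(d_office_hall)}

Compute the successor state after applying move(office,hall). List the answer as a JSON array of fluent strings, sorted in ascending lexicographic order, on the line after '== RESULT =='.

Progress:
  pre ⊆ S: {at(office), open(d_office_hall)} ⊆ S  — applicable
  S \ del = {have(k1), open(d_office_hall)}
  ∪ add   = {at(hall), have(k1), open(d_office_hall)}

== RESULT ==
["at(hall)", "have(k1)", "open(d_office_hall)"]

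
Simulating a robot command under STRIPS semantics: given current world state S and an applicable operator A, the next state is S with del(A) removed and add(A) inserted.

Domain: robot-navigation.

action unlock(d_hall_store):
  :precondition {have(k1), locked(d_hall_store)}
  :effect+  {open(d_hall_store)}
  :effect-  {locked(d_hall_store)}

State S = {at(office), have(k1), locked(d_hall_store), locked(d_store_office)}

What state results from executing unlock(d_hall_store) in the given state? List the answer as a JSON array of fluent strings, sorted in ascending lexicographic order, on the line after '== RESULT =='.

Compute (S \ del) ∪ add:
  pre ⊆ S: {have(k1), locked(d_hall_store)} ⊆ S  — applicable
  S \ del = {at(office), have(k1), locked(d_store_office)}
  ∪ add   = {at(office), have(k1), locked(d_store_office), open(d_hall_store)}

== RESULT ==
["at(office)", "have(k1)", "locked(d_store_office)", "open(d_hall_store)"]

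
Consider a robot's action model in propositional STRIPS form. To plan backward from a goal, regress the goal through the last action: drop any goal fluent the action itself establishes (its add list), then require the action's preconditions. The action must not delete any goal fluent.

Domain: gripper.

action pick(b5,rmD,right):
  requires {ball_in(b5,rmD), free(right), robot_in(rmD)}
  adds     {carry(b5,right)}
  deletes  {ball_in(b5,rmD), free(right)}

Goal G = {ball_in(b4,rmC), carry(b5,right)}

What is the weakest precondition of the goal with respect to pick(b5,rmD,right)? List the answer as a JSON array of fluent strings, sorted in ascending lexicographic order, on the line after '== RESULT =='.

Compute (G \ add) ∪ pre:
  G ∩ del = {}  (empty — regression defined)
  G \ add = {ball_in(b4,rmC), carry(b5,right)} \ {carry(b5,right)} = {ball_in(b4,rmC)}
  ∪ pre   = {ball_in(b4,rmC)} ∪ {ball_in(b5,rmD), free(right), robot_in(rmD)}
          = {ball_in(b4,rmC), ball_in(b5,rmD), free(right), robot_in(rmD)}

== RESULT ==
["ball_in(b4,rmC)", "ball_in(b5,rmD)", "free(right)", "robot_in(rmD)"]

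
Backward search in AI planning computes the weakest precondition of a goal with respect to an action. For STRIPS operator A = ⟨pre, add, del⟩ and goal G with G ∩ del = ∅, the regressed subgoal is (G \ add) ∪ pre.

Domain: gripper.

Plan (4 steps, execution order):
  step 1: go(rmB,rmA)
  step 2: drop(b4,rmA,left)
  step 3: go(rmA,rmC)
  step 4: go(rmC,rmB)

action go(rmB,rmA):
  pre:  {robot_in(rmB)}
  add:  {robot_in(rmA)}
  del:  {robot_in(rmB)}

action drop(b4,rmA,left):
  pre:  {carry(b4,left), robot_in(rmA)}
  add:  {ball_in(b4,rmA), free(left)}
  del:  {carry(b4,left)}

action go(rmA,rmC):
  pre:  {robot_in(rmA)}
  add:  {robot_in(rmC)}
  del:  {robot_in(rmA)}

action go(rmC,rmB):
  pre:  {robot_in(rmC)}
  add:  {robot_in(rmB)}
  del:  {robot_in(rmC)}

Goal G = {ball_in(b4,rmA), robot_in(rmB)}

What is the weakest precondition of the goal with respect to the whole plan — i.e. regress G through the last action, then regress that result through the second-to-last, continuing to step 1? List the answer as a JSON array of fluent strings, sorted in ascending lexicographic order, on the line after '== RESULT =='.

Regress step by step:
  through step 4 (go(rmC,rmB)): drop {robot_in(rmB)}, keep {ball_in(b4,rmA)}, require {robot_in(rmC)}
    → {ball_in(b4,rmA), robot_in(rmC)}
  through step 3 (go(rmA,rmC)): drop {robot_in(rmC)}, keep {ball_in(b4,rmA)}, require {robot_in(rmA)}
    → {ball_in(b4,rmA), robot_in(rmA)}
  through step 2 (drop(b4,rmA,left)): drop {ball_in(b4,rmA)}, keep {robot_in(rmA)}, require {carry(b4,left), robot_in(rmA)}
    → {carry(b4,left), robot_in(rmA)}
  through step 1 (go(rmB,rmA)): drop {robot_in(rmA)}, keep {carry(b4,left)}, require {robot_in(rmB)}
    → {carry(b4,left), robot_in(rmB)}

== RESULT ==
["carry(b4,left)", "robot_in(rmB)"]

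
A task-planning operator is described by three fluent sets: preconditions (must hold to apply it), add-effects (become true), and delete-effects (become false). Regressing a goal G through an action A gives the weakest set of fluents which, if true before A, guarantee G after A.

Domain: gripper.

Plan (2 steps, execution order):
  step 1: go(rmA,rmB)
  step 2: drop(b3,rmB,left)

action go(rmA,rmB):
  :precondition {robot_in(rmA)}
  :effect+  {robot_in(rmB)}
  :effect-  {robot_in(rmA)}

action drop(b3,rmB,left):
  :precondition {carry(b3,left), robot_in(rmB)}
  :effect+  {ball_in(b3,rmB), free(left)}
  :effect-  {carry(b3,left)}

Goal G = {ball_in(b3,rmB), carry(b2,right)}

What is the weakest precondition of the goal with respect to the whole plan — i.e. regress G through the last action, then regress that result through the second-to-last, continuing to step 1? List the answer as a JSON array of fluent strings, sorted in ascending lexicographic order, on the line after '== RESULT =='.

Regress step by step:
  through step 2 (drop(b3,rmB,left)): drop {ball_in(b3,rmB)}, keep {carry(b2,right)}, require {carry(b3,left), robot_in(rmB)}
    → {carry(b2,right), carry(b3,left), robot_in(rmB)}
  through step 1 (go(rmA,rmB)): drop {robot_in(rmB)}, keep {carry(b2,right), carry(b3,left)}, require {robot_in(rmA)}
    → {carry(b2,right), carry(b3,left), robot_in(rmA)}

== RESULT ==
["carry(b2,right)", "carry(b3,left)", "robot_in(rmA)"]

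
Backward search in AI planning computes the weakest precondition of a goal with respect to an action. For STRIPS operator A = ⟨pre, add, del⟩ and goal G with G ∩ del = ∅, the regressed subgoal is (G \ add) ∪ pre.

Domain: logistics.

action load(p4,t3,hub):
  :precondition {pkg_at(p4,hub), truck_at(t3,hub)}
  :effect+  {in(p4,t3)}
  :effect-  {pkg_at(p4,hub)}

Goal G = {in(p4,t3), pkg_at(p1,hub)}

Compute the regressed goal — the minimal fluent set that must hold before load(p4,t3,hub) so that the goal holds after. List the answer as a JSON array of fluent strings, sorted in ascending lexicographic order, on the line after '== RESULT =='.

Compute (G \ add) ∪ pre:
  G ∩ del = {}  (empty — regression defined)
  G \ add = {in(p4,t3), pkg_at(p1,hub)} \ {in(p4,t3)} = {pkg_at(p1,hub)}
  ∪ pre   = {pkg_at(p1,hub)} ∪ {pkg_at(p4,hub), truck_at(t3,hub)}
          = {pkg_at(p1,hub), pkg_at(p4,hub), truck_at(t3,hub)}

== RESULT ==
["pkg_at(p1,hub)", "pkg_at(p4,hub)", "truck_at(t3,hub)"]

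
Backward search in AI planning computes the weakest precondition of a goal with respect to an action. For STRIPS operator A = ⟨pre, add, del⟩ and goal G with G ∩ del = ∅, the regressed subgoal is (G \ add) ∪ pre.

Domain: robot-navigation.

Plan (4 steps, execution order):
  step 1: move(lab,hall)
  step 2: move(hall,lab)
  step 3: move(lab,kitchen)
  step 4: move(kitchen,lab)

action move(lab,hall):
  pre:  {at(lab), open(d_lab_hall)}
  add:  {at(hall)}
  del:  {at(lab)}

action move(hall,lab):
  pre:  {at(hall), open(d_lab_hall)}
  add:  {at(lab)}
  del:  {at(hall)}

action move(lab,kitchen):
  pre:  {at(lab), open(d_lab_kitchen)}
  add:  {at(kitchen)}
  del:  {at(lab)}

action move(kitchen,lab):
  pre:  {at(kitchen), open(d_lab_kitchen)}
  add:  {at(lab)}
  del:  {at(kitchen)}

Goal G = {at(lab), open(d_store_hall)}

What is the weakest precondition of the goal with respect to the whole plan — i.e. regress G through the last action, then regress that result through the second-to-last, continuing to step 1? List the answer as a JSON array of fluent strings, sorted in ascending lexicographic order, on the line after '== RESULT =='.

Work backward from the goal:
  through step 4 (move(kitchen,lab)): drop {at(lab)}, keep {open(d_store_hall)}, require {at(kitchen), open(d_lab_kitchen)}
    → {at(kitchen), open(d_lab_kitchen), open(d_store_hall)}
  through step 3 (move(lab,kitchen)): drop {at(kitchen)}, keep {open(d_lab_kitchen), open(d_store_hall)}, require {at(lab), open(d_lab_kitchen)}
    → {at(lab), open(d_lab_kitchen), open(d_store_hall)}
  through step 2 (move(hall,lab)): drop {at(lab)}, keep {open(d_lab_kitchen), open(d_store_hall)}, require {at(hall), open(d_lab_hall)}
    → {at(hall), open(d_lab_hall), open(d_lab_kitchen), open(d_store_hall)}
  through step 1 (move(lab,hall)): drop {at(hall)}, keep {open(d_lab_hall), open(d_lab_kitchen), open(d_store_hall)}, require {at(lab), open(d_lab_hall)}
    → {at(lab), open(d_lab_hall), open(d_lab_kitchen), open(d_store_hall)}

== RESULT ==
["at(lab)", "open(d_lab_hall)", "open(d_lab_kitchen)", "open(d_store_hall)"]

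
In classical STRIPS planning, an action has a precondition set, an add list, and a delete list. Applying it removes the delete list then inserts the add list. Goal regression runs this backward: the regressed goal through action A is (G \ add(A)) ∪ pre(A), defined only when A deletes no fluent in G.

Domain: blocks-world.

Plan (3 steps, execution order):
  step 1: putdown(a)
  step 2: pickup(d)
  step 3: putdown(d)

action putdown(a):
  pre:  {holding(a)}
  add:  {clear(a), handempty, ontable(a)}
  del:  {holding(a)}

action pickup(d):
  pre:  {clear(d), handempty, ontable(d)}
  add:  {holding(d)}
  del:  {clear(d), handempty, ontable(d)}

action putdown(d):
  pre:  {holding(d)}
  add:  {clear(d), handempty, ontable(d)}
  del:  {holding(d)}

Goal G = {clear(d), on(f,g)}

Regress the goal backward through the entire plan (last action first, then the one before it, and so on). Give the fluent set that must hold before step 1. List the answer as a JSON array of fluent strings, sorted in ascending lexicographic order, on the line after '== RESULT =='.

Work backward from the goal:
  through step 3 (putdown(d)): drop {clear(d)}, keep {on(f,g)}, require {holding(d)}
    → {holding(d), on(f,g)}
  through step 2 (pickup(d)): drop {holding(d)}, keep {on(f,g)}, require {clear(d), handempty, ontable(d)}
    → {clear(d), handempty, on(f,g), ontable(d)}
  through step 1 (putdown(a)): drop {handempty}, keep {clear(d), on(f,g), ontable(d)}, require {holding(a)}
    → {clear(d), holding(a), on(f,g), ontable(d)}

== RESULT ==
["clear(d)", "holding(a)", "on(f,g)", "ontable(d)"]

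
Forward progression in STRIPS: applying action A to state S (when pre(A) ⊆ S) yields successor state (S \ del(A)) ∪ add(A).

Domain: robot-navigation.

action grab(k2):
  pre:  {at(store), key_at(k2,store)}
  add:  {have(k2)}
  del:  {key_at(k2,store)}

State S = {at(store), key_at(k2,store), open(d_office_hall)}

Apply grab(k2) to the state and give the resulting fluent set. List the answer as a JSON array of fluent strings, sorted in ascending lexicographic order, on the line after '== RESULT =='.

Progress:
  pre ⊆ S: {at(store), key_at(k2,store)} ⊆ S  — applicable
  S \ del = {at(store), open(d_office_hall)}
  ∪ add   = {at(store), have(k2), open(d_office_hall)}

== RESULT ==
["at(store)", "have(k2)", "open(d_office_hall)"]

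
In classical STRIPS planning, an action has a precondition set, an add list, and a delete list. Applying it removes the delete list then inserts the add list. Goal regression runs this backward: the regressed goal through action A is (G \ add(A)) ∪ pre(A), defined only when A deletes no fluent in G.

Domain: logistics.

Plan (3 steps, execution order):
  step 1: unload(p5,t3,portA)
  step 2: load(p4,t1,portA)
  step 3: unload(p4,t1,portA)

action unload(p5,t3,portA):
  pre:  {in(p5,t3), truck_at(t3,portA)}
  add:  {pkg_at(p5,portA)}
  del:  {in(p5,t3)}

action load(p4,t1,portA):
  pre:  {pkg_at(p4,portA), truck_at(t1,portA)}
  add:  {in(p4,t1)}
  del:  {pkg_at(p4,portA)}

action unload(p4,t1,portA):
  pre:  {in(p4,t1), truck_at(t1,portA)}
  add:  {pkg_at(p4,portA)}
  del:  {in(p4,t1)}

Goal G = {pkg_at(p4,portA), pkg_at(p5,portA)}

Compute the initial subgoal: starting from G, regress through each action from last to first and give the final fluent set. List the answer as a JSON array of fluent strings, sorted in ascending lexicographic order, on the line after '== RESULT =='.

Work backward from the goal:
  through step 3 (unload(p4,t1,portA)): drop {pkg_at(p4,portA)}, keep {pkg_at(p5,portA)}, require {in(p4,t1), truck_at(t1,portA)}
    → {in(p4,t1), pkg_at(p5,portA), truck_at(t1,portA)}
  through step 2 (load(p4,t1,portA)): drop {in(p4,t1)}, keep {pkg_at(p5,portA), truck_at(t1,portA)}, require {pkg_at(p4,portA), truck_at(t1,portA)}
    → {pkg_at(p4,portA), pkg_at(p5,portA), truck_at(t1,portA)}
  through step 1 (unload(p5,t3,portA)): drop {pkg_at(p5,portA)}, keep {pkg_at(p4,portA), truck_at(t1,portA)}, require {in(p5,t3), truck_at(t3,portA)}
    → {in(p5,t3), pkg_at(p4,portA), truck_at(t1,portA), truck_at(t3,portA)}

== RESULT ==
["in(p5,t3)", "pkg_at(p4,portA)", "truck_at(t1,portA)", "truck_at(t3,portA)"]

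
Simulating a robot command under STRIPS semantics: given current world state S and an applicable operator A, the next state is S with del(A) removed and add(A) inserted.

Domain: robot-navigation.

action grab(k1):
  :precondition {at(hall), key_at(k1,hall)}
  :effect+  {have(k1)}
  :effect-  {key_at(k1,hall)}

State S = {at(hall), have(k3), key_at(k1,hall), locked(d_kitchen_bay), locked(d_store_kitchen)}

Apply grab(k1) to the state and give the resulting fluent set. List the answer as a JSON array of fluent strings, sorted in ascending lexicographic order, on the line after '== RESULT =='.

Compute (S \ del) ∪ add:
  pre ⊆ S: {at(hall), key_at(k1,hall)} ⊆ S  — applicable
  S \ del = {at(hall), have(k3), locked(d_kitchen_bay), locked(d_store_kitchen)}
  ∪ add   = {at(hall), have(k1), have(k3), locked(d_kitchen_bay), locked(d_store_kitchen)}

== RESULT ==
["at(hall)", "have(k1)", "have(k3)", "locked(d_kitchen_bay)", "locked(d_store_kitchen)"]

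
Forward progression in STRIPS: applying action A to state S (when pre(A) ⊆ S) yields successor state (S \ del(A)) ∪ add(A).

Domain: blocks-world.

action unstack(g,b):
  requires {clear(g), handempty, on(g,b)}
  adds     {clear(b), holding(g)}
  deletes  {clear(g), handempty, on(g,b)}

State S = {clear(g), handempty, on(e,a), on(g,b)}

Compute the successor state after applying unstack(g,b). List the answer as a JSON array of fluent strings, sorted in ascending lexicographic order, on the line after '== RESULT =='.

Progress:
  pre ⊆ S: {clear(g), handempty, on(g,b)} ⊆ S  — applicable
  S \ del = {on(e,a)}
  ∪ add   = {clear(b), holding(g), on(e,a)}

== RESULT ==
["clear(b)", "holding(g)", "on(e,a)"]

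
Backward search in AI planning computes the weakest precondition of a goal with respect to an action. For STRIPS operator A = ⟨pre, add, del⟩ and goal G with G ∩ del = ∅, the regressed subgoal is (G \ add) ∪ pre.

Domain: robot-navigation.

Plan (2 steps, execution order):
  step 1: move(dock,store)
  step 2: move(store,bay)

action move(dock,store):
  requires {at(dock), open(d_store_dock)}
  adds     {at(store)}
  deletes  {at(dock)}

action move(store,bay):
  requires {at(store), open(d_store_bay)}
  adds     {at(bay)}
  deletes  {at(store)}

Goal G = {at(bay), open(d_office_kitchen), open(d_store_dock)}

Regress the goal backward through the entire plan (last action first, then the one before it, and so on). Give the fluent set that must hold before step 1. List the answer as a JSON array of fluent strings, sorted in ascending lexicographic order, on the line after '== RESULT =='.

Regress step by step:
  through step 2 (move(store,bay)): drop {at(bay)}, keep {open(d_office_kitchen), open(d_store_dock)}, require {at(store), open(d_store_bay)}
    → {at(store), open(d_office_kitchen), open(d_store_bay), open(d_store_dock)}
  through step 1 (move(dock,store)): drop {at(store)}, keep {open(d_office_kitchen), open(d_store_bay), open(d_store_dock)}, require {at(dock), open(d_store_dock)}
    → {at(dock), open(d_office_kitchen), open(d_store_bay), open(d_store_dock)}

== RESULT ==
["at(dock)", "open(d_office_kitchen)", "open(d_store_bay)", "open(d_store_dock)"]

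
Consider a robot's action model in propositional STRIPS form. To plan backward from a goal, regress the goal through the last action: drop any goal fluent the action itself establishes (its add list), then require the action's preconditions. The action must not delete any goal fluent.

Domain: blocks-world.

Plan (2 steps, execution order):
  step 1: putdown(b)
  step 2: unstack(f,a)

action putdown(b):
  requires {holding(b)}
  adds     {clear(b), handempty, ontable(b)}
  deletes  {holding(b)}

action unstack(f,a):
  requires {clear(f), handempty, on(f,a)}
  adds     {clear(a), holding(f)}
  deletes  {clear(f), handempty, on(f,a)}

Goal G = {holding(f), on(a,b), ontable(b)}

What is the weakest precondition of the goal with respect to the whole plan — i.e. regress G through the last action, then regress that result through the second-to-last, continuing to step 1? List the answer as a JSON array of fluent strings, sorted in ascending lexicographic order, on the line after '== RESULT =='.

Regress step by step:
  through step 2 (unstack(f,a)): drop {holding(f)}, keep {on(a,b), ontable(b)}, require {clear(f), handempty, on(f,a)}
    → {clear(f), handempty, on(a,b), on(f,a), ontable(b)}
  through step 1 (putdown(b)): drop {handempty, ontable(b)}, keep {clear(f), on(a,b), on(f,a)}, require {holding(b)}
    → {clear(f), holding(b), on(a,b), on(f,a)}

== RESULT ==
["clear(f)", "holding(b)", "on(a,b)", "on(f,a)"]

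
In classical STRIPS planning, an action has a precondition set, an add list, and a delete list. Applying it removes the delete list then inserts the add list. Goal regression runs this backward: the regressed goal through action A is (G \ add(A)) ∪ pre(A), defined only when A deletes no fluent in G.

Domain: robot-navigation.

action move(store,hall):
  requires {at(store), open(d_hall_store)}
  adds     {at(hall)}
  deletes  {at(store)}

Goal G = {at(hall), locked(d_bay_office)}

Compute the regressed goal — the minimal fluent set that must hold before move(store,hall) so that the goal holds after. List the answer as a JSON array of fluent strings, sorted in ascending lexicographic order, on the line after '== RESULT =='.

Regress:
  G ∩ del = {}  (empty — regression defined)
  G \ add = {at(hall), locked(d_bay_office)} \ {at(hall)} = {locked(d_bay_office)}
  ∪ pre   = {locked(d_bay_office)} ∪ {at(store), open(d_hall_store)}
          = {at(store), locked(d_bay_office), open(d_hall_store)}

== RESULT ==
["at(store)", "locked(d_bay_office)", "open(d_hall_store)"]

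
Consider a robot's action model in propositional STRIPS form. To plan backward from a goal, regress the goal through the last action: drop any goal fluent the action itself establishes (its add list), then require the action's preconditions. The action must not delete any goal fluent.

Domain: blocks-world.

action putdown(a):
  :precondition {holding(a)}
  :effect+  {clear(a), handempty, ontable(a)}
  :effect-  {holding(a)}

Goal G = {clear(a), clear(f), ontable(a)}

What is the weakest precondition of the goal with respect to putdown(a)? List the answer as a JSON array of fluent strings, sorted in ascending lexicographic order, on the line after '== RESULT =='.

Compute (G \ add) ∪ pre:
  G ∩ del = {}  (empty — regression defined)
  G \ add = {clear(a), clear(f), ontable(a)} \ {clear(a), handempty, ontable(a)} = {clear(f)}
  ∪ pre   = {clear(f)} ∪ {holding(a)}
          = {clear(f), holding(a)}

== RESULT ==
["clear(f)", "holding(a)"]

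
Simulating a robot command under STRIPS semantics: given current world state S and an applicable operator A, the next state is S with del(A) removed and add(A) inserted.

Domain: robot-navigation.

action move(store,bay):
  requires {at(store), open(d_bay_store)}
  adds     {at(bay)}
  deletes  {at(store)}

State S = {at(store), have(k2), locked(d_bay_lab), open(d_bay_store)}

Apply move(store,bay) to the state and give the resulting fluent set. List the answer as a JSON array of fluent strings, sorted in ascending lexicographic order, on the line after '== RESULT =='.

Progress:
  pre ⊆ S: {at(store), open(d_bay_store)} ⊆ S  — applicable
  S \ del = {have(k2), locked(d_bay_lab), open(d_bay_store)}
  ∪ add   = {at(bay), have(k2), locked(d_bay_lab), open(d_bay_store)}

== RESULT ==
["at(bay)", "have(k2)", "locked(d_bay_lab)", "open(d_bay_store)"]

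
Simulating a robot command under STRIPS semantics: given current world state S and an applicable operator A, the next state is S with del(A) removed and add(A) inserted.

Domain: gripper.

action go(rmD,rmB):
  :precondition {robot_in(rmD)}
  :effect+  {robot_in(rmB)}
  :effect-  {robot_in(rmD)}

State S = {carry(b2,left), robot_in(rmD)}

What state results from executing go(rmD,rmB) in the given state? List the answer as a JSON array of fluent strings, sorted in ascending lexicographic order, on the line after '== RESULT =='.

Progress:
  pre ⊆ S: {robot_in(rmD)} ⊆ S  — applicable
  S \ del = {carry(b2,left)}
  ∪ add   = {carry(b2,left), robot_in(rmB)}

== RESULT ==
["carry(b2,left)", "robot_in(rmB)"]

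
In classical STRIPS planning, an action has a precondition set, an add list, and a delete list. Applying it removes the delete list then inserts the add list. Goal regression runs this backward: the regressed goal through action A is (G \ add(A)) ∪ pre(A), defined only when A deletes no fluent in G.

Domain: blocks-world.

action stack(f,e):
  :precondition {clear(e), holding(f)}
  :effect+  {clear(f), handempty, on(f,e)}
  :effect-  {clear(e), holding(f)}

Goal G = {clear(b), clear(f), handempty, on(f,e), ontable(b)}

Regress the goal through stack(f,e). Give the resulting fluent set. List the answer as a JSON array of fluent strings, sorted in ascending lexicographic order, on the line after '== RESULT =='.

Regress:
  G ∩ del = {}  (empty — regression defined)
  G \ add = {clear(b), clear(f), handempty, on(f,e), ontable(b)} \ {clear(f), handempty, on(f,e)} = {clear(b), ontable(b)}
  ∪ pre   = {clear(b), ontable(b)} ∪ {clear(e), holding(f)}
          = {clear(b), clear(e), holding(f), ontable(b)}

== RESULT ==
["clear(b)", "clear(e)", "holding(f)", "ontable(b)"]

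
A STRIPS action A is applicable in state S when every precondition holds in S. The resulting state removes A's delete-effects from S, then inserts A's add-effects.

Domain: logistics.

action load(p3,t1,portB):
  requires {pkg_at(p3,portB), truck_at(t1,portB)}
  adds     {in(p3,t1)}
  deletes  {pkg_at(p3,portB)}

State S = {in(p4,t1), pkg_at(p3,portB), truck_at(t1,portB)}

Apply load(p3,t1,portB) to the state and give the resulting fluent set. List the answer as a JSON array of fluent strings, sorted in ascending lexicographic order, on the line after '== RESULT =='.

Compute (S \ del) ∪ add:
  pre ⊆ S: {pkg_at(p3,portB), truck_at(t1,portB)} ⊆ S  — applicable
  S \ del = {in(p4,t1), truck_at(t1,portB)}
  ∪ add   = {in(p3,t1), in(p4,t1), truck_at(t1,portB)}

== RESULT ==
["in(p3,t1)", "in(p4,t1)", "truck_at(t1,portB)"]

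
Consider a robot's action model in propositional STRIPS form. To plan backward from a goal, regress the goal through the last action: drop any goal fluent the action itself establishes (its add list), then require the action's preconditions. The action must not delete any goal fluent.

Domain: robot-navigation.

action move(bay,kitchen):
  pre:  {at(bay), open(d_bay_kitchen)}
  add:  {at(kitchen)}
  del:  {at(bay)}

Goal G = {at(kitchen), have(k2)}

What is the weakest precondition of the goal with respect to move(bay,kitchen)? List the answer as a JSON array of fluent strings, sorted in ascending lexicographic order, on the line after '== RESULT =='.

Regress:
  G ∩ del = {}  (empty — regression defined)
  G \ add = {at(kitchen), have(k2)} \ {at(kitchen)} = {have(k2)}
  ∪ pre   = {have(k2)} ∪ {at(bay), open(d_bay_kitchen)}
          = {at(bay), have(k2), open(d_bay_kitchen)}

== RESULT ==
["at(bay)", "have(k2)", "open(d_bay_kitchen)"]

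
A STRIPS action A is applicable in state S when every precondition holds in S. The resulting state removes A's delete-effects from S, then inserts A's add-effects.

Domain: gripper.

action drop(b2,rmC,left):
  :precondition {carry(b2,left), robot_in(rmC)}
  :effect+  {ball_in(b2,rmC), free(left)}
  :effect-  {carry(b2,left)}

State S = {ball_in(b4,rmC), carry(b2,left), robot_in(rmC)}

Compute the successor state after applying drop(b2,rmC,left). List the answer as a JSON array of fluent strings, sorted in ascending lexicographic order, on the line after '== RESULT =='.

Compute (S \ del) ∪ add:
  pre ⊆ S: {carry(b2,left), robot_in(rmC)} ⊆ S  — applicable
  S \ del = {ball_in(b4,rmC), robot_in(rmC)}
  ∪ add   = {ball_in(b2,rmC), ball_in(b4,rmC), free(left), robot_in(rmC)}

== RESULT ==
["ball_in(b2,rmC)", "ball_in(b4,rmC)", "free(left)", "robot_in(rmC)"]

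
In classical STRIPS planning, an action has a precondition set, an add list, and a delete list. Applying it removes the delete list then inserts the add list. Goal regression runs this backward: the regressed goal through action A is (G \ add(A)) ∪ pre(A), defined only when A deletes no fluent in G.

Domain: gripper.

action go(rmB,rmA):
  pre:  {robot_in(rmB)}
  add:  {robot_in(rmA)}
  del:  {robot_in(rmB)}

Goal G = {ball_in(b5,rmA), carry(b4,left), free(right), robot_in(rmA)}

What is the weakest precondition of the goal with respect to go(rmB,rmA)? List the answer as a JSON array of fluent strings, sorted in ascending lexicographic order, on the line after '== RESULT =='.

Regress:
  G ∩ del = {}  (empty — regression defined)
  G \ add = {ball_in(b5,rmA), carry(b4,left), free(right), robot_in(rmA)} \ {robot_in(rmA)} = {ball_in(b5,rmA), carry(b4,left), free(right)}
  ∪ pre   = {ball_in(b5,rmA), carry(b4,left), free(right)} ∪ {robot_in(rmB)}
          = {ball_in(b5,rmA), carry(b4,left), free(right), robot_in(rmB)}

== RESULT ==
["ball_in(b5,rmA)", "carry(b4,left)", "free(right)", "robot_in(rmB)"]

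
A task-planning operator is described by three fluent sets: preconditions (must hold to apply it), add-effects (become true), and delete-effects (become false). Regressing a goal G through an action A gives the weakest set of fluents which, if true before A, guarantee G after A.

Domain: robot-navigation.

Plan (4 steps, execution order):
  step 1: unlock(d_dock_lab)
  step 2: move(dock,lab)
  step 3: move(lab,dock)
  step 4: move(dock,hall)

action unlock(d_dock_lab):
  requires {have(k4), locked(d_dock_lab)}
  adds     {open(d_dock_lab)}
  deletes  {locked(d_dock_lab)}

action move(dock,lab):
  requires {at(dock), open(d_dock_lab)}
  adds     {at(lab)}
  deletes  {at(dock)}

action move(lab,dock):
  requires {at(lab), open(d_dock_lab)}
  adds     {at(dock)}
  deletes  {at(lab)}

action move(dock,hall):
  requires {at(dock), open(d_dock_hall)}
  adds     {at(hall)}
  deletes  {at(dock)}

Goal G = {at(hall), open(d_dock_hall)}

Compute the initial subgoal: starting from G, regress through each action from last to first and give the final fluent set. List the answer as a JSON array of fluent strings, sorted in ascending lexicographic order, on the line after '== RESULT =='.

Work backward from the goal:
  through step 4 (move(dock,hall)): drop {at(hall)}, keep {open(d_dock_hall)}, require {at(dock), open(d_dock_hall)}
    → {at(dock), open(d_dock_hall)}
  through step 3 (move(lab,dock)): drop {at(dock)}, keep {open(d_dock_hall)}, require {at(lab), open(d_dock_lab)}
    → {at(lab), open(d_dock_hall), open(d_dock_lab)}
  through step 2 (move(dock,lab)): drop {at(lab)}, keep {open(d_dock_hall), open(d_dock_lab)}, require {at(dock), open(d_dock_lab)}
    → {at(dock), open(d_dock_hall), open(d_dock_lab)}
  through step 1 (unlock(d_dock_lab)): drop {open(d_dock_lab)}, keep {at(dock), open(d_dock_hall)}, require {have(k4), locked(d_dock_lab)}
    → {at(dock), have(k4), locked(d_dock_lab), open(d_dock_hall)}

== RESULT ==
["at(dock)", "have(k4)", "locked(d_dock_lab)", "open(d_dock_hall)"]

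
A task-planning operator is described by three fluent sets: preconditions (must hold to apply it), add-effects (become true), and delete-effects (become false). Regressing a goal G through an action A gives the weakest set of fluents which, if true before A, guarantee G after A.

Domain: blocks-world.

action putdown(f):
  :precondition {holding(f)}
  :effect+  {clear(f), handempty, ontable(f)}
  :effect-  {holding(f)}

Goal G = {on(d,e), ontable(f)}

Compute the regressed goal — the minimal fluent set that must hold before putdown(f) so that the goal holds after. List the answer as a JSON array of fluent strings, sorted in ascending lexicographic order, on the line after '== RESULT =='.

Compute (G \ add) ∪ pre:
  G ∩ del = {}  (empty — regression defined)
  G \ add = {on(d,e), ontable(f)} \ {clear(f), handempty, ontable(f)} = {on(d,e)}
  ∪ pre   = {on(d,e)} ∪ {holding(f)}
          = {holding(f), on(d,e)}

== RESULT ==
["holding(f)", "on(d,e)"]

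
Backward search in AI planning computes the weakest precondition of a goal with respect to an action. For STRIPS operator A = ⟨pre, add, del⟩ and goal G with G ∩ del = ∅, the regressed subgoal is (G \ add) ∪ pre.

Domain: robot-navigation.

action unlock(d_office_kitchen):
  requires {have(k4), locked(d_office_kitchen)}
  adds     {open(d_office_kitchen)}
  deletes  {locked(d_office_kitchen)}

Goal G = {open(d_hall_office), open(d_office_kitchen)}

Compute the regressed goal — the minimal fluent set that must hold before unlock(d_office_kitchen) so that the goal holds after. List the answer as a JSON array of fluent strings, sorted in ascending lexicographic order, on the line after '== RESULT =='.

Compute (G \ add) ∪ pre:
  G ∩ del = {}  (empty — regression defined)
  G \ add = {open(d_hall_office), open(d_office_kitchen)} \ {open(d_office_kitchen)} = {open(d_hall_office)}
  ∪ pre   = {open(d_hall_office)} ∪ {have(k4), locked(d_office_kitchen)}
          = {have(k4), locked(d_office_kitchen), open(d_hall_office)}

== RESULT ==
["have(k4)", "locked(d_office_kitchen)", "open(d_hall_office)"]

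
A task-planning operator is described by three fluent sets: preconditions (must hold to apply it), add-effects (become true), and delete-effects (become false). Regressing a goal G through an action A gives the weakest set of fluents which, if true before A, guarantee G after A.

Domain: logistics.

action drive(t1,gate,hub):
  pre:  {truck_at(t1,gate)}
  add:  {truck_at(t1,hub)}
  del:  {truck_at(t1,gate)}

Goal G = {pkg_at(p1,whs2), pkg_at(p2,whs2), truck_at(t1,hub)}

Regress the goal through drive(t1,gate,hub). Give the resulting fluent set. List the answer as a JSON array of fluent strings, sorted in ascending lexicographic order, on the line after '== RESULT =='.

Regress:
  G ∩ del = {}  (empty — regression defined)
  G \ add = {pkg_at(p1,whs2), pkg_at(p2,whs2), truck_at(t1,hub)} \ {truck_at(t1,hub)} = {pkg_at(p1,whs2), pkg_at(p2,whs2)}
  ∪ pre   = {pkg_at(p1,whs2), pkg_at(p2,whs2)} ∪ {truck_at(t1,gate)}
          = {pkg_at(p1,whs2), pkg_at(p2,whs2), truck_at(t1,gate)}

== RESULT ==
["pkg_at(p1,whs2)", "pkg_at(p2,whs2)", "truck_at(t1,gate)"]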